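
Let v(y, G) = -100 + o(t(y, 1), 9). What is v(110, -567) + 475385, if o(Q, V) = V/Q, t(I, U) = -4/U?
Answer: 1901131/4 ≈ 4.7528e+5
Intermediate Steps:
v(y, G) = -409/4 (v(y, G) = -100 + 9/((-4/1)) = -100 + 9/((-4*1)) = -100 + 9/(-4) = -100 + 9*(-¼) = -100 - 9/4 = -409/4)
v(110, -567) + 475385 = -409/4 + 475385 = 1901131/4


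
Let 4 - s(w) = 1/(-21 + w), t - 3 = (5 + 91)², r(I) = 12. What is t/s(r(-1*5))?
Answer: 82971/37 ≈ 2242.5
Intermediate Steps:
t = 9219 (t = 3 + (5 + 91)² = 3 + 96² = 3 + 9216 = 9219)
s(w) = 4 - 1/(-21 + w)
t/s(r(-1*5)) = 9219/(((-85 + 4*12)/(-21 + 12))) = 9219/(((-85 + 48)/(-9))) = 9219/((-⅑*(-37))) = 9219/(37/9) = 9219*(9/37) = 82971/37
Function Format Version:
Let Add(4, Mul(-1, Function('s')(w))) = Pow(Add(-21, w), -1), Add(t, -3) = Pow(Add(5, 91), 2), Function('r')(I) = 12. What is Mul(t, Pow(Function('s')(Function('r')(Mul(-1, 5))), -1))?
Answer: Rational(82971, 37) ≈ 2242.5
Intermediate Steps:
t = 9219 (t = Add(3, Pow(Add(5, 91), 2)) = Add(3, Pow(96, 2)) = Add(3, 9216) = 9219)
Function('s')(w) = Add(4, Mul(-1, Pow(Add(-21, w), -1)))
Mul(t, Pow(Function('s')(Function('r')(Mul(-1, 5))), -1)) = Mul(9219, Pow(Mul(Pow(Add(-21, 12), -1), Add(-85, Mul(4, 12))), -1)) = Mul(9219, Pow(Mul(Pow(-9, -1), Add(-85, 48)), -1)) = Mul(9219, Pow(Mul(Rational(-1, 9), -37), -1)) = Mul(9219, Pow(Rational(37, 9), -1)) = Mul(9219, Rational(9, 37)) = Rational(82971, 37)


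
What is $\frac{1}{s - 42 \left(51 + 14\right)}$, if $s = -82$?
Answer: $- \frac{1}{2812} \approx -0.00035562$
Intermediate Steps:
$\frac{1}{s - 42 \left(51 + 14\right)} = \frac{1}{-82 - 42 \left(51 + 14\right)} = \frac{1}{-82 - 42 \cdot 65} = \frac{1}{-82 - 2730} = \frac{1}{-2812} = - \frac{1}{2812}$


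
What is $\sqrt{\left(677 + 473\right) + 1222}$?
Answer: $2 \sqrt{593} \approx 48.703$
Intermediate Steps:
$\sqrt{\left(677 + 473\right) + 1222} = \sqrt{1150 + 1222} = \sqrt{2372} = 2 \sqrt{593}$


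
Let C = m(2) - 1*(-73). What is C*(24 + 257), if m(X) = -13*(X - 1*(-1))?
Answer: 9554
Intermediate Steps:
m(X) = -13 - 13*X (m(X) = -13*(X + 1) = -13*(1 + X) = -13 - 13*X)
C = 34 (C = (-13 - 13*2) - 1*(-73) = (-13 - 26) + 73 = -39 + 73 = 34)
C*(24 + 257) = 34*(24 + 257) = 34*281 = 9554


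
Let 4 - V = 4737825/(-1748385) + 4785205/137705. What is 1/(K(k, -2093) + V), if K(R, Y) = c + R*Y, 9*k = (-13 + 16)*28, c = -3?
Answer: -356683491/6978764505293 ≈ -5.1110e-5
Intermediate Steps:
k = 28/3 (k = ((-13 + 16)*28)/9 = (3*28)/9 = (⅑)*84 = 28/3 ≈ 9.3333)
K(R, Y) = -3 + R*Y
V = -10001352632/356683491 (V = 4 - (4737825/(-1748385) + 4785205/137705) = 4 - (4737825*(-1/1748385) + 4785205*(1/137705)) = 4 - (-35095/12951 + 957041/27541) = 4 - 1*11428086596/356683491 = 4 - 11428086596/356683491 = -10001352632/356683491 ≈ -28.040)
1/(K(k, -2093) + V) = 1/((-3 + (28/3)*(-2093)) - 10001352632/356683491) = 1/((-3 - 58604/3) - 10001352632/356683491) = 1/(-58613/3 - 10001352632/356683491) = 1/(-6978764505293/356683491) = -356683491/6978764505293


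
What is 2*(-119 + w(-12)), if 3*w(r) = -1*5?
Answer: -724/3 ≈ -241.33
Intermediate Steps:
w(r) = -5/3 (w(r) = (-1*5)/3 = (⅓)*(-5) = -5/3)
2*(-119 + w(-12)) = 2*(-119 - 5/3) = 2*(-362/3) = -724/3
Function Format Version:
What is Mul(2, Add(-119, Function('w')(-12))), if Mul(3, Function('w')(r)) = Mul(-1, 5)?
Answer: Rational(-724, 3) ≈ -241.33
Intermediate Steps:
Function('w')(r) = Rational(-5, 3) (Function('w')(r) = Mul(Rational(1, 3), Mul(-1, 5)) = Mul(Rational(1, 3), -5) = Rational(-5, 3))
Mul(2, Add(-119, Function('w')(-12))) = Mul(2, Add(-119, Rational(-5, 3))) = Mul(2, Rational(-362, 3)) = Rational(-724, 3)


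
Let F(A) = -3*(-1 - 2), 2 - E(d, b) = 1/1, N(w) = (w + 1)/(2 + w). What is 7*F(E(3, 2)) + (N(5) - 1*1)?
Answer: 440/7 ≈ 62.857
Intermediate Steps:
N(w) = (1 + w)/(2 + w)
E(d, b) = 1 (E(d, b) = 2 - 1/1 = 2 - 1*1 = 2 - 1 = 1)
F(A) = 9 (F(A) = -3*(-3) = 9)
7*F(E(3, 2)) + (N(5) - 1*1) = 7*9 + ((1 + 5)/(2 + 5) - 1*1) = 63 + (6/7 - 1) = 63 - ⅐ = 440/7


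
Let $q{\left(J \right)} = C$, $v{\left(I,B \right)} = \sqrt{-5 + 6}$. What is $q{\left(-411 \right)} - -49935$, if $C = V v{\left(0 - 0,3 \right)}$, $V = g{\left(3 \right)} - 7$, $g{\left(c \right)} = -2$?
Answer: $49926$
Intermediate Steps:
$v{\left(I,B \right)} = 1$ ($v{\left(I,B \right)} = \sqrt{1} = 1$)
$V = -9$ ($V = -2 - 7 = -9$)
$C = -9$ ($C = \left(-9\right) 1 = -9$)
$q{\left(J \right)} = -9$
$q{\left(-411 \right)} - -49935 = -9 - -49935 = -9 + 49935 = 49926$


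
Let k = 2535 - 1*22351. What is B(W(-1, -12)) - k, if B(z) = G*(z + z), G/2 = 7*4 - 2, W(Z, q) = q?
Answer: 18568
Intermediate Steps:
G = 52 (G = 2*(7*4 - 2) = 2*(28 - 2) = 2*26 = 52)
B(z) = 104*z (B(z) = 52*(z + z) = 52*(2*z) = 104*z)
k = -19816 (k = 2535 - 22351 = -19816)
B(W(-1, -12)) - k = 104*(-12) - 1*(-19816) = -1248 + 19816 = 18568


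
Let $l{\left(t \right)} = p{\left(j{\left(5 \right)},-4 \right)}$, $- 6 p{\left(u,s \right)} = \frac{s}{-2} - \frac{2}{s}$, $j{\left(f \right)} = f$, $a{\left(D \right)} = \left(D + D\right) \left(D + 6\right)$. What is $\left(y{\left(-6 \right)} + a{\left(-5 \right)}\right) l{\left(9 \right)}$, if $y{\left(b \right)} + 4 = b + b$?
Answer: $\frac{65}{6} \approx 10.833$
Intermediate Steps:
$a{\left(D \right)} = 2 D \left(6 + D\right)$
$y{\left(b \right)} = -4 + 2 b$ ($y{\left(b \right)} = -4 + \left(b + b\right) = -4 + 2 b$)
$p{\left(u,s \right)} = \frac{1}{3 s} + \frac{s}{12}$ ($p{\left(u,s \right)} = - \frac{\frac{s}{-2} - \frac{2}{s}}{6} = - \frac{s \left(- \frac{1}{2}\right) - \frac{2}{s}}{6} = - \frac{- \frac{s}{2} - \frac{2}{s}}{6} = - \frac{- \frac{2}{s} - \frac{s}{2}}{6} = \frac{1}{3 s} + \frac{s}{12}$)
$l{\left(t \right)} = - \frac{5}{12}$ ($l{\left(t \right)} = \frac{4 + \left(-4\right)^{2}}{12 \left(-4\right)} = \frac{1}{12} \left(- \frac{1}{4}\right) \left(4 + 16\right) = \frac{1}{12} \left(- \frac{1}{4}\right) 20 = - \frac{5}{12}$)
$\left(y{\left(-6 \right)} + a{\left(-5 \right)}\right) l{\left(9 \right)} = \left(\left(-4 + 2 \left(-6\right)\right) + 2 \left(-5\right) \left(6 - 5\right)\right) \left(- \frac{5}{12}\right) = \left(\left(-4 - 12\right) + 2 \left(-5\right) 1\right) \left(- \frac{5}{12}\right) = \left(-16 - 10\right) \left(- \frac{5}{12}\right) = \left(-26\right) \left(- \frac{5}{12}\right) = \frac{65}{6}$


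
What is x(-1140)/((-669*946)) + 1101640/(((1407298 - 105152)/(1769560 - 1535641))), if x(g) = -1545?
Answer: 27181361365612235/137349057934 ≈ 1.9790e+5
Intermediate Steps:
x(-1140)/((-669*946)) + 1101640/(((1407298 - 105152)/(1769560 - 1535641))) = -1545/((-669*946)) + 1101640/(((1407298 - 105152)/(1769560 - 1535641))) = -1545/(-632874) + 1101640/((1302146/233919)) = -1545*(-1/632874) + 1101640/((1302146*(1/233919))) = 515/210958 + 1101640/(1302146/233919) = 515/210958 + 1101640*(233919/1302146) = 515/210958 + 128847263580/651073 = 27181361365612235/137349057934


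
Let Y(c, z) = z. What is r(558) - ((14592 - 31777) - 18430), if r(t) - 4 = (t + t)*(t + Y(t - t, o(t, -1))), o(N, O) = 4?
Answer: 662811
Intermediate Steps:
r(t) = 4 + 2*t*(4 + t) (r(t) = 4 + (t + t)*(t + 4) = 4 + (2*t)*(4 + t) = 4 + 2*t*(4 + t))
r(558) - ((14592 - 31777) - 18430) = (4 + 2*558² + 8*558) - ((14592 - 31777) - 18430) = (4 + 2*311364 + 4464) - (-17185 - 18430) = (4 + 622728 + 4464) - 1*(-35615) = 627196 + 35615 = 662811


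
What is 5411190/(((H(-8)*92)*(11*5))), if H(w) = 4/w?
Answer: -541119/253 ≈ -2138.8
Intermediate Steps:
5411190/(((H(-8)*92)*(11*5))) = 5411190/((((4/(-8))*92)*(11*5))) = 5411190/((((4*(-⅛))*92)*55)) = 5411190/((-½*92*55)) = 5411190/((-46*55)) = 5411190/(-2530) = 5411190*(-1/2530) = -541119/253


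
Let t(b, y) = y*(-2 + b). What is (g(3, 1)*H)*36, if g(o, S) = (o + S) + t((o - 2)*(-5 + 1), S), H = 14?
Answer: -1008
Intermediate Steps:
g(o, S) = S + o + S*(6 - 4*o) (g(o, S) = (o + S) + S*(-2 + (o - 2)*(-5 + 1)) = (S + o) + S*(-2 + (-2 + o)*(-4)) = (S + o) + S*(-2 + (8 - 4*o)) = (S + o) + S*(6 - 4*o) = S + o + S*(6 - 4*o))
(g(3, 1)*H)*36 = ((3 + 7*1 - 4*1*3)*14)*36 = ((3 + 7 - 12)*14)*36 = -2*14*36 = -28*36 = -1008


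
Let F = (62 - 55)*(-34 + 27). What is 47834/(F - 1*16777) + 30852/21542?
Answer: -127831069/90616423 ≈ -1.4107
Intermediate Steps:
F = -49 (F = 7*(-7) = -49)
47834/(F - 1*16777) + 30852/21542 = 47834/(-49 - 1*16777) + 30852/21542 = 47834/(-49 - 16777) + 30852*(1/21542) = 47834/(-16826) + 15426/10771 = 47834*(-1/16826) + 15426/10771 = -23917/8413 + 15426/10771 = -127831069/90616423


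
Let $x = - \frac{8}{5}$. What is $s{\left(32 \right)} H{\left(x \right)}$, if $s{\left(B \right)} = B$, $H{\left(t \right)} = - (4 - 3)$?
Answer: $-32$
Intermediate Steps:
$x = - \frac{8}{5}$ ($x = \left(-8\right) \frac{1}{5} = - \frac{8}{5} \approx -1.6$)
$H{\left(t \right)} = -1$ ($H{\left(t \right)} = - (4 - 3) = \left(-1\right) 1 = -1$)
$s{\left(32 \right)} H{\left(x \right)} = 32 \left(-1\right) = -32$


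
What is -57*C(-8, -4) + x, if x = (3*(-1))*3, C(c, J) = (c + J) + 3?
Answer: 504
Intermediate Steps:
C(c, J) = 3 + J + c (C(c, J) = (J + c) + 3 = 3 + J + c)
x = -9 (x = -3*3 = -9)
-57*C(-8, -4) + x = -57*(3 - 4 - 8) - 9 = -57*(-9) - 9 = 513 - 9 = 504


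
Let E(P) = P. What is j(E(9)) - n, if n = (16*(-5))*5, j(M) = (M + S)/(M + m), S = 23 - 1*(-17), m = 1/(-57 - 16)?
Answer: 265977/656 ≈ 405.45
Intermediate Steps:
m = -1/73 (m = 1/(-73) = -1/73 ≈ -0.013699)
S = 40 (S = 23 + 17 = 40)
j(M) = (40 + M)/(-1/73 + M) (j(M) = (M + 40)/(M - 1/73) = (40 + M)/(-1/73 + M))
n = -400 (n = -80*5 = -400)
j(E(9)) - n = 73*(40 + 9)/(-1 + 73*9) - 1*(-400) = 73*49/(-1 + 657) + 400 = 73*49/656 + 400 = 73*(1/656)*49 + 400 = 3577/656 + 400 = 265977/656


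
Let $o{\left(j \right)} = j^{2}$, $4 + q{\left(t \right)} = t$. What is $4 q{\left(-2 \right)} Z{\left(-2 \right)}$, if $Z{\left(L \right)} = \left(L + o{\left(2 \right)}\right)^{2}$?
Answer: $-96$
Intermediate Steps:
$q{\left(t \right)} = -4 + t$
$Z{\left(L \right)} = \left(4 + L\right)^{2}$ ($Z{\left(L \right)} = \left(L + 2^{2}\right)^{2} = \left(L + 4\right)^{2} = \left(4 + L\right)^{2}$)
$4 q{\left(-2 \right)} Z{\left(-2 \right)} = 4 \left(-4 - 2\right) \left(4 - 2\right)^{2} = 4 \left(-6\right) 2^{2} = \left(-24\right) 4 = -96$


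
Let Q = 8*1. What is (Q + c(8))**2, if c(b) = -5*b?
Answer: 1024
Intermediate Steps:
Q = 8
(Q + c(8))**2 = (8 - 5*8)**2 = (8 - 40)**2 = (-32)**2 = 1024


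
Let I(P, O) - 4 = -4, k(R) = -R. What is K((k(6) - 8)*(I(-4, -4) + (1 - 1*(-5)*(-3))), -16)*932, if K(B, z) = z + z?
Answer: -29824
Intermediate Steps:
I(P, O) = 0 (I(P, O) = 4 - 4 = 0)
K(B, z) = 2*z
K((k(6) - 8)*(I(-4, -4) + (1 - 1*(-5)*(-3))), -16)*932 = (2*(-16))*932 = -32*932 = -29824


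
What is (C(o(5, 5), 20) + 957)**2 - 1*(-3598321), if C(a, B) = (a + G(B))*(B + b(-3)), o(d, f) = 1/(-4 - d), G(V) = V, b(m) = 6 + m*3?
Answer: 427326337/81 ≈ 5.2756e+6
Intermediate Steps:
b(m) = 6 + 3*m
o(d, f) = 1/(-4 - d)
C(a, B) = (-3 + B)*(B + a) (C(a, B) = (a + B)*(B + (6 + 3*(-3))) = (B + a)*(B + (6 - 9)) = (B + a)*(B - 3) = (B + a)*(-3 + B) = (-3 + B)*(B + a))
(C(o(5, 5), 20) + 957)**2 - 1*(-3598321) = ((20**2 - 3*20 - (-3)/(4 + 5) + 20*(-1/(4 + 5))) + 957)**2 - 1*(-3598321) = ((400 - 60 - (-3)/9 + 20*(-1/9)) + 957)**2 + 3598321 = ((400 - 60 - (-3)/9 + 20*(-1*1/9)) + 957)**2 + 3598321 = ((400 - 60 - 3*(-1/9) + 20*(-1/9)) + 957)**2 + 3598321 = ((400 - 60 + 1/3 - 20/9) + 957)**2 + 3598321 = (3043/9 + 957)**2 + 3598321 = (11656/9)**2 + 3598321 = 135862336/81 + 3598321 = 427326337/81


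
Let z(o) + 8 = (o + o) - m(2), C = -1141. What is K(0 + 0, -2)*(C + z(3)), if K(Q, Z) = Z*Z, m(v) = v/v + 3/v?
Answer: -4582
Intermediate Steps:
m(v) = 1 + 3/v
K(Q, Z) = Z²
z(o) = -21/2 + 2*o (z(o) = -8 + ((o + o) - (3 + 2)/2) = -8 + (2*o - 5/2) = -8 + (-5/2 + 2*o) = -21/2 + 2*o)
K(0 + 0, -2)*(C + z(3)) = (-2)²*(-1141 + (-21/2 + 2*3)) = 4*(-1141 + (-21/2 + 6)) = 4*(-1141 - 9/2) = 4*(-2291/2) = -4582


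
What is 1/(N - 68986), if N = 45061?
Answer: -1/23925 ≈ -4.1797e-5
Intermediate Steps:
1/(N - 68986) = 1/(45061 - 68986) = 1/(-23925) = -1/23925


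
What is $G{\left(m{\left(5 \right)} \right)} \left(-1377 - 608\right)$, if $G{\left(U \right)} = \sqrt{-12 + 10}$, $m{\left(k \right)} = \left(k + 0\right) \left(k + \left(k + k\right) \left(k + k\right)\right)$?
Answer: $- 1985 i \sqrt{2} \approx - 2807.2 i$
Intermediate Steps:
$m{\left(k \right)} = k \left(k + 4 k^{2}\right)$ ($m{\left(k \right)} = k \left(k + 2 k 2 k\right) = k \left(k + 4 k^{2}\right)$)
$G{\left(U \right)} = i \sqrt{2}$ ($G{\left(U \right)} = \sqrt{-2} = i \sqrt{2}$)
$G{\left(m{\left(5 \right)} \right)} \left(-1377 - 608\right) = i \sqrt{2} \left(-1377 - 608\right) = i \sqrt{2} \left(-1985\right) = - 1985 i \sqrt{2}$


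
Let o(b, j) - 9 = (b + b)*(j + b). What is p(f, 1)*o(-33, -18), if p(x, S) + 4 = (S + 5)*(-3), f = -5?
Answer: -74250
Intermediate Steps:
o(b, j) = 9 + 2*b*(b + j) (o(b, j) = 9 + (b + b)*(j + b) = 9 + (2*b)*(b + j) = 9 + 2*b*(b + j))
p(x, S) = -19 - 3*S (p(x, S) = -4 + (S + 5)*(-3) = -4 + (5 + S)*(-3) = -4 + (-15 - 3*S) = -19 - 3*S)
p(f, 1)*o(-33, -18) = (-19 - 3*1)*(9 + 2*(-33)**2 + 2*(-33)*(-18)) = (-19 - 3)*(9 + 2*1089 + 1188) = -22*(9 + 2178 + 1188) = -22*3375 = -74250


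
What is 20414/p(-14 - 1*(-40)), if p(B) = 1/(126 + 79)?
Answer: 4184870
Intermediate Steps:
p(B) = 1/205
20414/p(-14 - 1*(-40)) = 20414/(1/205) = 20414*205 = 4184870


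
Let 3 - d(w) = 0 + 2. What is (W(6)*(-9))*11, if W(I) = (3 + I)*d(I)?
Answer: -891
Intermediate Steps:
d(w) = 1 (d(w) = 3 - (0 + 2) = 3 - 1*2 = 3 - 2 = 1)
W(I) = 3 + I (W(I) = (3 + I)*1 = 3 + I)
(W(6)*(-9))*11 = ((3 + 6)*(-9))*11 = (9*(-9))*11 = -81*11 = -891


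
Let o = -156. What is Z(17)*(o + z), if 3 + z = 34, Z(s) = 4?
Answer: -500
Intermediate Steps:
z = 31 (z = -3 + 34 = 31)
Z(17)*(o + z) = 4*(-156 + 31) = 4*(-125) = -500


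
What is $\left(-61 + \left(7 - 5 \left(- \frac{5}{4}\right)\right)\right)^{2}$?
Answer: $\frac{36481}{16} \approx 2280.1$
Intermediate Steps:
$\left(-61 + \left(7 - 5 \left(- \frac{5}{4}\right)\right)\right)^{2} = \left(-61 + \left(7 - 5 \left(\left(-5\right) \frac{1}{4}\right)\right)\right)^{2} = \left(-61 + \left(7 - - \frac{25}{4}\right)\right)^{2} = \left(-61 + \left(7 + \frac{25}{4}\right)\right)^{2} = \left(-61 + \frac{53}{4}\right)^{2} = \left(- \frac{191}{4}\right)^{2} = \frac{36481}{16}$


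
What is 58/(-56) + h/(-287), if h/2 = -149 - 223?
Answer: 1787/1148 ≈ 1.5566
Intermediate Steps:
h = -744 (h = 2*(-149 - 223) = 2*(-372) = -744)
58/(-56) + h/(-287) = 58/(-56) - 744/(-287) = 58*(-1/56) - 744*(-1/287) = -29/28 + 744/287 = 1787/1148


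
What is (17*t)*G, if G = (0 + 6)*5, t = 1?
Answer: 510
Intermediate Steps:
G = 30 (G = 6*5 = 30)
(17*t)*G = (17*1)*30 = 17*30 = 510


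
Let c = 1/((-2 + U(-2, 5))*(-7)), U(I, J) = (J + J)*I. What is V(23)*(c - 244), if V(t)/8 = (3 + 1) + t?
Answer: -4058100/77 ≈ -52703.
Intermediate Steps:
U(I, J) = 2*I*J (U(I, J) = (2*J)*I = 2*I*J)
V(t) = 32 + 8*t (V(t) = 8*((3 + 1) + t) = 8*(4 + t) = 32 + 8*t)
c = 1/154 (c = 1/((-2 + 2*(-2)*5)*(-7)) = 1/((-2 - 20)*(-7)) = 1/(-22*(-7)) = 1/154 ≈ 0.0064935)
V(23)*(c - 244) = (32 + 8*23)*(1/154 - 244) = (32 + 184)*(-37575/154) = 216*(-37575/154) = -4058100/77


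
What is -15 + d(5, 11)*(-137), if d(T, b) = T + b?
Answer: -2207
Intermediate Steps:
-15 + d(5, 11)*(-137) = -15 + (5 + 11)*(-137) = -15 + 16*(-137) = -15 - 2192 = -2207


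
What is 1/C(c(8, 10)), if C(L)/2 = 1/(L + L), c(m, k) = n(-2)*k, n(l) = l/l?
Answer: 10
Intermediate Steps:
n(l) = 1
c(m, k) = k (c(m, k) = 1*k = k)
C(L) = 1/L (C(L) = 2/(L + L) = 2/((2*L)) = 2*(1/(2*L)) = 1/L)
1/C(c(8, 10)) = 1/(1/10) = 10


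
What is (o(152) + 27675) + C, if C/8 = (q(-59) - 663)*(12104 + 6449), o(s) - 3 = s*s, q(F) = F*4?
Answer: -133382394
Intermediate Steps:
q(F) = 4*F
o(s) = 3 + s**2 (o(s) = 3 + s*s = 3 + s**2)
C = -133433176 (C = 8*((4*(-59) - 663)*(12104 + 6449)) = 8*((-236 - 663)*18553) = 8*(-899*18553) = 8*(-16679147) = -133433176)
(o(152) + 27675) + C = ((3 + 152**2) + 27675) - 133433176 = ((3 + 23104) + 27675) - 133433176 = (23107 + 27675) - 133433176 = 50782 - 133433176 = -133382394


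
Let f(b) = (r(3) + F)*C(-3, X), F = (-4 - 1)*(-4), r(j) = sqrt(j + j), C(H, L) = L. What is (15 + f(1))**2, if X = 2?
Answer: 3049 + 220*sqrt(6) ≈ 3587.9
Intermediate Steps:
r(j) = sqrt(2)*sqrt(j) (r(j) = sqrt(2*j) = sqrt(2)*sqrt(j))
F = 20 (F = -5*(-4) = 20)
f(b) = 40 + 2*sqrt(6) (f(b) = (sqrt(2)*sqrt(3) + 20)*2 = (sqrt(6) + 20)*2 = (20 + sqrt(6))*2 = 40 + 2*sqrt(6))
(15 + f(1))**2 = (15 + (40 + 2*sqrt(6)))**2 = (55 + 2*sqrt(6))**2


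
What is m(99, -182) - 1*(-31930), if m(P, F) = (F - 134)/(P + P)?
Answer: 3160912/99 ≈ 31928.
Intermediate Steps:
m(P, F) = (-134 + F)/(2*P) (m(P, F) = (-134 + F)/((2*P)) = (-134 + F)*(1/(2*P)) = (-134 + F)/(2*P))
m(99, -182) - 1*(-31930) = (1/2)*(-134 - 182)/99 - 1*(-31930) = (1/2)*(1/99)*(-316) + 31930 = -158/99 + 31930 = 3160912/99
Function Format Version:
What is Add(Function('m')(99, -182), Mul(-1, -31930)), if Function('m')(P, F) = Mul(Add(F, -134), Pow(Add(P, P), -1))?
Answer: Rational(3160912, 99) ≈ 31928.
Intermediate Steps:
Function('m')(P, F) = Mul(Rational(1, 2), Pow(P, -1), Add(-134, F)) (Function('m')(P, F) = Mul(Add(-134, F), Pow(Mul(2, P), -1)) = Mul(Add(-134, F), Mul(Rational(1, 2), Pow(P, -1))) = Mul(Rational(1, 2), Pow(P, -1), Add(-134, F)))
Add(Function('m')(99, -182), Mul(-1, -31930)) = Add(Mul(Rational(1, 2), Pow(99, -1), Add(-134, -182)), Mul(-1, -31930)) = Add(Mul(Rational(1, 2), Rational(1, 99), -316), 31930) = Add(Rational(-158, 99), 31930) = Rational(3160912, 99)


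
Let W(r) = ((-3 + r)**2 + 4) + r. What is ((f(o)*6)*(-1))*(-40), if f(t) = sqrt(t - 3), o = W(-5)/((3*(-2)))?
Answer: 360*I*sqrt(6) ≈ 881.82*I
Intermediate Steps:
W(r) = 4 + r + (-3 + r)**2 (W(r) = (4 + (-3 + r)**2) + r = 4 + r + (-3 + r)**2)
o = -21/2 (o = (4 - 5 + (-3 - 5)**2)/((3*(-2))) = (4 - 5 + (-8)**2)/(-6) = (4 - 5 + 64)*(-1/6) = 63*(-1/6) = -21/2 ≈ -10.500)
f(t) = sqrt(-3 + t)
((f(o)*6)*(-1))*(-40) = ((sqrt(-3 - 21/2)*6)*(-1))*(-40) = ((sqrt(-27/2)*6)*(-1))*(-40) = (((3*I*sqrt(6)/2)*6)*(-1))*(-40) = ((9*I*sqrt(6))*(-1))*(-40) = -9*I*sqrt(6)*(-40) = 360*I*sqrt(6)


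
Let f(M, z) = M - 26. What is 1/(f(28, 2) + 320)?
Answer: 1/322 ≈ 0.0031056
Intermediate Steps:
f(M, z) = -26 + M
1/(f(28, 2) + 320) = 1/((-26 + 28) + 320) = 1/(2 + 320) = 1/322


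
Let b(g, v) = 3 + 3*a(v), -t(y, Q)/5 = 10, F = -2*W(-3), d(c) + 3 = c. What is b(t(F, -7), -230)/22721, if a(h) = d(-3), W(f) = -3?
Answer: -15/22721 ≈ -0.00066018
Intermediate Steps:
d(c) = -3 + c
a(h) = -6 (a(h) = -3 - 3 = -6)
F = 6 (F = -2*(-3) = 6)
t(y, Q) = -50 (t(y, Q) = -5*10 = -50)
b(g, v) = -15 (b(g, v) = 3 + 3*(-6) = 3 - 18 = -15)
b(t(F, -7), -230)/22721 = -15/22721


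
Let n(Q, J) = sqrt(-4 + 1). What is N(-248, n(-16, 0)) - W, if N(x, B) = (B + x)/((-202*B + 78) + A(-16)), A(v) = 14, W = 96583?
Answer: -6320210065/65438 - 12501*I*sqrt(3)/32719 ≈ -96583.0 - 0.66177*I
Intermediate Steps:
n(Q, J) = I*sqrt(3) (n(Q, J) = sqrt(-3) = I*sqrt(3))
N(x, B) = (B + x)/(92 - 202*B) (N(x, B) = (B + x)/((-202*B + 78) + 14) = (B + x)/((78 - 202*B) + 14) = (B + x)/(92 - 202*B))
N(-248, n(-16, 0)) - W = (I*sqrt(3) - 248)/(2*(46 - 101*I*sqrt(3))) - 1*96583 = (-248 + I*sqrt(3))/(2*(46 - 101*I*sqrt(3))) - 96583 = -96583 + (-248 + I*sqrt(3))/(2*(46 - 101*I*sqrt(3)))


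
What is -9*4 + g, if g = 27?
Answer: -9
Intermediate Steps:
-9*4 + g = -9*4 + 27 = -36 + 27 = -9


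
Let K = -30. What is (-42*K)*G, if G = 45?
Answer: 56700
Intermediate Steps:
(-42*K)*G = -42*(-30)*45 = 1260*45 = 56700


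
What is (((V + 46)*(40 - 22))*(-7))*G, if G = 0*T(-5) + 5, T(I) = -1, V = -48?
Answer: 1260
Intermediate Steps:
G = 5 (G = 0*(-1) + 5 = 0 + 5 = 5)
(((V + 46)*(40 - 22))*(-7))*G = (((-48 + 46)*(40 - 22))*(-7))*5 = (-2*18*(-7))*5 = -36*(-7)*5 = 252*5 = 1260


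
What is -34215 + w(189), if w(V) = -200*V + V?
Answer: -71826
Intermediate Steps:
w(V) = -199*V
-34215 + w(189) = -34215 - 199*189 = -34215 - 37611 = -71826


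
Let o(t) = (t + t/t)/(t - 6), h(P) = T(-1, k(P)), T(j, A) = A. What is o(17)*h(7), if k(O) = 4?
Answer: 72/11 ≈ 6.5455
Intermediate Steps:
h(P) = 4
o(t) = (1 + t)/(-6 + t) (o(t) = (t + 1)/(-6 + t) = (1 + t)/(-6 + t))
o(17)*h(7) = ((1 + 17)/(-6 + 17))*4 = (18/11)*4 = 72/11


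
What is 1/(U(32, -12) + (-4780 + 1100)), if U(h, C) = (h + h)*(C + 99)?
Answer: 1/1888 ≈ 0.00052966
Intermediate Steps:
U(h, C) = 2*h*(99 + C) (U(h, C) = (2*h)*(99 + C) = 2*h*(99 + C))
1/(U(32, -12) + (-4780 + 1100)) = 1/(2*32*(99 - 12) + (-4780 + 1100)) = 1/(2*32*87 - 3680) = 1/(5568 - 3680) = 1/1888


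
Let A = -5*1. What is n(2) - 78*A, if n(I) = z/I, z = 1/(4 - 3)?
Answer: 781/2 ≈ 390.50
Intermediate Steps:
z = 1 (z = 1/1 = 1)
A = -5
n(I) = 1/I
n(2) - 78*A = 1/2 - 78*(-5) = 1/2 + 390 = 781/2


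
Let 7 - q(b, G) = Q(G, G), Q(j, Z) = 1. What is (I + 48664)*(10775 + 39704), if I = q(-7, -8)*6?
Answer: 2458327300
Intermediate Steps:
q(b, G) = 6 (q(b, G) = 7 - 1*1 = 7 - 1 = 6)
I = 36 (I = 6*6 = 36)
(I + 48664)*(10775 + 39704) = (36 + 48664)*(10775 + 39704) = 48700*50479 = 2458327300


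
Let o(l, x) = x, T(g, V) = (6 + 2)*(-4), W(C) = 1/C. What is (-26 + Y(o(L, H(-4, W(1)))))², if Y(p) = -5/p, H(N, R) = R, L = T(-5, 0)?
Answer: 961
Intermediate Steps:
T(g, V) = -32 (T(g, V) = 8*(-4) = -32)
L = -32
(-26 + Y(o(L, H(-4, W(1)))))² = (-26 - 5/(1/1))² = (-26 - 5/1)² = (-26 - 5*1)² = (-26 - 5)² = (-31)² = 961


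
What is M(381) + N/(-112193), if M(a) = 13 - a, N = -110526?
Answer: -41176498/112193 ≈ -367.01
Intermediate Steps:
M(381) + N/(-112193) = (13 - 1*381) - 110526/(-112193) = (13 - 381) - 110526*(-1/112193) = -368 + 110526/112193 = -41176498/112193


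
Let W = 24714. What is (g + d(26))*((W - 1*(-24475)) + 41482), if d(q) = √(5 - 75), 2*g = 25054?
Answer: 1135835617 + 90671*I*√70 ≈ 1.1358e+9 + 7.5861e+5*I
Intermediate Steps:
g = 12527 (g = (½)*25054 = 12527)
d(q) = I*√70 (d(q) = √(-70) = I*√70)
(g + d(26))*((W - 1*(-24475)) + 41482) = (12527 + I*√70)*((24714 - 1*(-24475)) + 41482) = (12527 + I*√70)*((24714 + 24475) + 41482) = (12527 + I*√70)*(49189 + 41482) = (12527 + I*√70)*90671 = 1135835617 + 90671*I*√70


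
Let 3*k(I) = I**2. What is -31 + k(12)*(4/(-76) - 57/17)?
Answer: -62813/323 ≈ -194.47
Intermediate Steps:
k(I) = I**2/3
-31 + k(12)*(4/(-76) - 57/17) = -31 + ((1/3)*12**2)*(4/(-76) - 57/17) = -31 + ((1/3)*144)*(4*(-1/76) - 57*1/17) = -31 + 48*(-1/19 - 57/17) = -31 + 48*(-1100/323) = -31 - 52800/323 = -62813/323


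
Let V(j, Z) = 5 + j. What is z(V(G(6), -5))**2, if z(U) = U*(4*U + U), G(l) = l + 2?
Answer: 714025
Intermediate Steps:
G(l) = 2 + l
z(U) = 5*U**2 (z(U) = U*(5*U) = 5*U**2)
z(V(G(6), -5))**2 = (5*(5 + (2 + 6))**2)**2 = (5*(5 + 8)**2)**2 = (5*13**2)**2 = (5*169)**2 = 845**2 = 714025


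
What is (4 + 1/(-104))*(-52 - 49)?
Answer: -41915/104 ≈ -403.03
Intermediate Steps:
(4 + 1/(-104))*(-52 - 49) = (4 - 1/104)*(-101) = (415/104)*(-101) = -41915/104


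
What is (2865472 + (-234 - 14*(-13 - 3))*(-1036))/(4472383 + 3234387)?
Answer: 1437916/3853385 ≈ 0.37316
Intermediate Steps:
(2865472 + (-234 - 14*(-13 - 3))*(-1036))/(4472383 + 3234387) = (2865472 + (-234 - 14*(-16))*(-1036))/7706770 = (2865472 + (-234 + 224)*(-1036))*(1/7706770) = (2865472 - 10*(-1036))*(1/7706770) = (2865472 + 10360)*(1/7706770) = 2875832*(1/7706770) = 1437916/3853385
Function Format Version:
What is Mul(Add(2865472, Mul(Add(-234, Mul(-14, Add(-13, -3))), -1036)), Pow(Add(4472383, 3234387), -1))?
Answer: Rational(1437916, 3853385) ≈ 0.37316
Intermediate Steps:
Mul(Add(2865472, Mul(Add(-234, Mul(-14, Add(-13, -3))), -1036)), Pow(Add(4472383, 3234387), -1)) = Mul(Add(2865472, Mul(Add(-234, Mul(-14, -16)), -1036)), Pow(7706770, -1)) = Mul(Add(2865472, Mul(Add(-234, 224), -1036)), Rational(1, 7706770)) = Mul(Add(2865472, Mul(-10, -1036)), Rational(1, 7706770)) = Mul(Add(2865472, 10360), Rational(1, 7706770)) = Mul(2875832, Rational(1, 7706770)) = Rational(1437916, 3853385)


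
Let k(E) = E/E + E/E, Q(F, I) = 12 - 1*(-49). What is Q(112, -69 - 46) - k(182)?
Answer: 59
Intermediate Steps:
Q(F, I) = 61 (Q(F, I) = 12 + 49 = 61)
k(E) = 2 (k(E) = 1 + 1 = 2)
Q(112, -69 - 46) - k(182) = 61 - 1*2 = 61 - 2 = 59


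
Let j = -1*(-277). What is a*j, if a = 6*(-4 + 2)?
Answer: -3324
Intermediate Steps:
j = 277
a = -12 (a = 6*(-2) = -12)
a*j = -12*277 = -3324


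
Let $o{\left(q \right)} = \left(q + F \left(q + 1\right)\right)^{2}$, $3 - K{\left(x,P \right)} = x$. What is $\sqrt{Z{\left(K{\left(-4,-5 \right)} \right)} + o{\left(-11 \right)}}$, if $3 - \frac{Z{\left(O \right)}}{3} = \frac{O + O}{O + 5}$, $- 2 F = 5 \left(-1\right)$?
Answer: $\frac{\sqrt{5206}}{2} \approx 36.076$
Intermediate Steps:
$K{\left(x,P \right)} = 3 - x$
$F = \frac{5}{2}$ ($F = - \frac{5 \left(-1\right)}{2} = \left(- \frac{1}{2}\right) \left(-5\right) = \frac{5}{2} \approx 2.5$)
$o{\left(q \right)} = \left(\frac{5}{2} + \frac{7 q}{2}\right)^{2}$ ($o{\left(q \right)} = \left(q + \frac{5 \left(q + 1\right)}{2}\right)^{2} = \left(q + \frac{5 \left(1 + q\right)}{2}\right)^{2} = \left(q + \left(\frac{5}{2} + \frac{5 q}{2}\right)\right)^{2} = \left(\frac{5}{2} + \frac{7 q}{2}\right)^{2}$)
$Z{\left(O \right)} = 9 - \frac{6 O}{5 + O}$ ($Z{\left(O \right)} = 9 - 3 \frac{O + O}{O + 5} = 9 - 3 \frac{2 O}{5 + O} = 9 - \frac{6 O}{5 + O}$)
$\sqrt{Z{\left(K{\left(-4,-5 \right)} \right)} + o{\left(-11 \right)}} = \sqrt{\frac{3 \left(15 + \left(3 - -4\right)\right)}{5 + \left(3 - -4\right)} + \frac{\left(5 + 7 \left(-11\right)\right)^{2}}{4}} = \sqrt{\frac{3 \left(15 + \left(3 + 4\right)\right)}{5 + \left(3 + 4\right)} + \frac{\left(5 - 77\right)^{2}}{4}} = \sqrt{\frac{3 \left(15 + 7\right)}{5 + 7} + \frac{\left(-72\right)^{2}}{4}} = \sqrt{3 \cdot \frac{1}{12} \cdot 22 + \frac{1}{4} \cdot 5184} = \sqrt{3 \cdot \frac{1}{12} \cdot 22 + 1296} = \sqrt{\frac{11}{2} + 1296} = \sqrt{\frac{2603}{2}} = \frac{\sqrt{5206}}{2}$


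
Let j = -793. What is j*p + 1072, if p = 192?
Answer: -151184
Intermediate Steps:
j*p + 1072 = -793*192 + 1072 = -152256 + 1072 = -151184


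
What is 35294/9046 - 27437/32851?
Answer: 455624046/148585073 ≈ 3.0664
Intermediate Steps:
35294/9046 - 27437/32851 = 35294*(1/9046) - 27437*1/32851 = 17647/4523 - 27437/32851 = 455624046/148585073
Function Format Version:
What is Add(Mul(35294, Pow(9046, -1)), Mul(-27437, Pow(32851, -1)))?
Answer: Rational(455624046, 148585073) ≈ 3.0664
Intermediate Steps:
Add(Mul(35294, Pow(9046, -1)), Mul(-27437, Pow(32851, -1))) = Add(Mul(35294, Rational(1, 9046)), Mul(-27437, Rational(1, 32851))) = Add(Rational(17647, 4523), Rational(-27437, 32851)) = Rational(455624046, 148585073)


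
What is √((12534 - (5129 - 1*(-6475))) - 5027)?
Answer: I*√4097 ≈ 64.008*I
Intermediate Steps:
√((12534 - (5129 - 1*(-6475))) - 5027) = √((12534 - (5129 + 6475)) - 5027) = √((12534 - 1*11604) - 5027) = √((12534 - 11604) - 5027) = √(930 - 5027) = √(-4097) = I*√4097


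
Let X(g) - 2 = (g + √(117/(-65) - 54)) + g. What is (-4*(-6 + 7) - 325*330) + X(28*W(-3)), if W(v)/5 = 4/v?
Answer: -322876/3 + 3*I*√155/5 ≈ -1.0763e+5 + 7.4699*I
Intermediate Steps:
W(v) = 20/v (W(v) = 5*(4/v) = 20/v)
X(g) = 2 + 2*g + 3*I*√155/5 (X(g) = 2 + ((g + √(117/(-65) - 54)) + g) = 2 + ((g + √(117*(-1/65) - 54)) + g) = 2 + ((g + √(-9/5 - 54)) + g) = 2 + ((g + √(-279/5)) + g) = 2 + ((g + 3*I*√155/5) + g) = 2 + (2*g + 3*I*√155/5) = 2 + 2*g + 3*I*√155/5)
(-4*(-6 + 7) - 325*330) + X(28*W(-3)) = (-4*(-6 + 7) - 325*330) + (2 + 2*(28*(20/(-3))) + 3*I*√155/5) = (-4*1 - 107250) + (2 + 2*(28*(20*(-⅓))) + 3*I*√155/5) = (-4 - 107250) + (2 + 2*(28*(-20/3)) + 3*I*√155/5) = -107254 + (2 + 2*(-560/3) + 3*I*√155/5) = -107254 + (2 - 1120/3 + 3*I*√155/5) = -107254 + (-1114/3 + 3*I*√155/5) = -322876/3 + 3*I*√155/5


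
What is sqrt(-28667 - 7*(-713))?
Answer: 2*I*sqrt(5919) ≈ 153.87*I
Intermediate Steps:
sqrt(-28667 - 7*(-713)) = sqrt(-28667 + 4991) = sqrt(-23676) = 2*I*sqrt(5919)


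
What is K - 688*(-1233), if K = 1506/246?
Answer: 34780715/41 ≈ 8.4831e+5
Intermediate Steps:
K = 251/41 (K = 1506*(1/246) = 251/41 ≈ 6.1219)
K - 688*(-1233) = 251/41 - 688*(-1233) = 251/41 + 848304 = 34780715/41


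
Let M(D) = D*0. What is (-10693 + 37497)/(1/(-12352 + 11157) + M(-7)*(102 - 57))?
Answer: -32030780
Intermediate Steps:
M(D) = 0
(-10693 + 37497)/(1/(-12352 + 11157) + M(-7)*(102 - 57)) = (-10693 + 37497)/(1/(-12352 + 11157) + 0*(102 - 57)) = 26804/(1/(-1195) + 0*45) = 26804/(-1/1195 + 0) = 26804/(-1/1195) = 26804*(-1195) = -32030780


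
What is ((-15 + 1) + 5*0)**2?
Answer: 196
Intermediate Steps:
((-15 + 1) + 5*0)**2 = (-14 + 0)**2 = (-14)**2 = 196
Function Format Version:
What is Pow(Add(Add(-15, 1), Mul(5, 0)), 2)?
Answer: 196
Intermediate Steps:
Pow(Add(Add(-15, 1), Mul(5, 0)), 2) = Pow(Add(-14, 0), 2) = Pow(-14, 2) = 196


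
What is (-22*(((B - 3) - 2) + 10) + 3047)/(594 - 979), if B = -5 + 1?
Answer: -55/7 ≈ -7.8571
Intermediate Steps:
B = -4
(-22*(((B - 3) - 2) + 10) + 3047)/(594 - 979) = (-22*(((-4 - 3) - 2) + 10) + 3047)/(594 - 979) = (-22*((-7 - 2) + 10) + 3047)/(-385) = (-22*(-9 + 10) + 3047)*(-1/385) = (-22*1 + 3047)*(-1/385) = (-22 + 3047)*(-1/385) = 3025*(-1/385) = -55/7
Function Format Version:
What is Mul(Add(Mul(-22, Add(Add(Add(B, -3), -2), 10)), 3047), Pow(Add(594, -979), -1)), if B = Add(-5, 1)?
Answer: Rational(-55, 7) ≈ -7.8571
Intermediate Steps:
B = -4
Mul(Add(Mul(-22, Add(Add(Add(B, -3), -2), 10)), 3047), Pow(Add(594, -979), -1)) = Mul(Add(Mul(-22, Add(Add(Add(-4, -3), -2), 10)), 3047), Pow(Add(594, -979), -1)) = Mul(Add(Mul(-22, Add(Add(-7, -2), 10)), 3047), Pow(-385, -1)) = Mul(Add(Mul(-22, Add(-9, 10)), 3047), Rational(-1, 385)) = Mul(Add(Mul(-22, 1), 3047), Rational(-1, 385)) = Mul(Add(-22, 3047), Rational(-1, 385)) = Mul(3025, Rational(-1, 385)) = Rational(-55, 7)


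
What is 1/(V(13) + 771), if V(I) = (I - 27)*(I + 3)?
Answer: 1/547 ≈ 0.0018282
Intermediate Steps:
V(I) = (-27 + I)*(3 + I)
1/(V(13) + 771) = 1/((-81 + 13**2 - 24*13) + 771) = 1/((-81 + 169 - 312) + 771) = 1/(-224 + 771) = 1/547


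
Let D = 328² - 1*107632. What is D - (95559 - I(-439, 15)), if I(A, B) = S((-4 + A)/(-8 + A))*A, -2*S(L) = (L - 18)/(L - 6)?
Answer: -424790429/4478 ≈ -94862.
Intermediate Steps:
S(L) = -(-18 + L)/(2*(-6 + L)) (S(L) = -(L - 18)/(2*(L - 6)) = -(-18 + L)/(2*(-6 + L)))
D = -48 (D = 107584 - 107632 = -48)
I(A, B) = A*(18 - (-4 + A)/(-8 + A))/(2*(-6 + (-4 + A)/(-8 + A))) (I(A, B) = ((18 - (-4 + A)/(-8 + A))/(2*(-6 + (-4 + A)/(-8 + A))))*A = A*(18 - (-4 + A)/(-8 + A))/(2*(-6 + (-4 + A)/(-8 + A))))
D - (95559 - I(-439, 15)) = -48 - (95559 - (-439)*(140 - 17*(-439))/(2*(-44 + 5*(-439)))) = -48 - (95559 - (-439)*(140 + 7463)/(2*(-44 - 2195))) = -48 - (95559 - (-439)*7603/(2*(-2239))) = -48 - (95559 - (-439)*(-1)*7603/(2*2239)) = -48 - (95559 - 1*3337717/4478) = -48 - (95559 - 3337717/4478) = -48 - 1*424575485/4478 = -48 - 424575485/4478 = -424790429/4478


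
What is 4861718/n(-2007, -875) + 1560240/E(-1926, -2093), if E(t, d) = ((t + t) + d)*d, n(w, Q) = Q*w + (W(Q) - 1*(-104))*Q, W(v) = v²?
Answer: 14030673052051/118786312724625 ≈ 0.11812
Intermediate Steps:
n(w, Q) = Q*w + Q*(104 + Q²) (n(w, Q) = Q*w + (Q² - 1*(-104))*Q = Q*w + (Q² + 104)*Q = Q*w + (104 + Q²)*Q = Q*w + Q*(104 + Q²))
E(t, d) = d*(d + 2*t) (E(t, d) = (2*t + d)*d = (d + 2*t)*d = d*(d + 2*t))
4861718/n(-2007, -875) + 1560240/E(-1926, -2093) = 4861718/((-875*(104 - 2007 + (-875)²))) + 1560240/((-2093*(-2093 + 2*(-1926)))) = 4861718/((-875*(104 - 2007 + 765625))) + 1560240/((-2093*(-2093 - 3852))) = 4861718/((-875*763722)) + 1560240/((-2093*(-5945))) = 4861718/(-668256750) + 1560240/12442885 = 4861718*(-1/668256750) + 1560240*(1/12442885) = -2430859/334128375 + 312048/2488577 = 14030673052051/118786312724625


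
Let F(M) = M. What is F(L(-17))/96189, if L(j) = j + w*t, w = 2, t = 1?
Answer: -5/32063 ≈ -0.00015594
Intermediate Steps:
L(j) = 2 + j (L(j) = j + 2*1 = j + 2 = 2 + j)
F(L(-17))/96189 = (2 - 17)/96189 = -15*1/96189 = -5/32063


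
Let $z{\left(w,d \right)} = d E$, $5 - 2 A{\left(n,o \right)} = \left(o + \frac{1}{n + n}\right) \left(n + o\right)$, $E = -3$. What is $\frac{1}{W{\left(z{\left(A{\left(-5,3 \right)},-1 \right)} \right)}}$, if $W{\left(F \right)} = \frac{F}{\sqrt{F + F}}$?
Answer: $\frac{\sqrt{6}}{3} \approx 0.8165$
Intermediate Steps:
$A{\left(n,o \right)} = \frac{5}{2} - \frac{\left(n + o\right) \left(o + \frac{1}{2 n}\right)}{2}$ ($A{\left(n,o \right)} = \frac{5}{2} - \frac{\left(o + \frac{1}{n + n}\right) \left(n + o\right)}{2} = \frac{5}{2} - \frac{\left(o + \frac{1}{2 n}\right) \left(n + o\right)}{2} = \frac{5}{2} - \frac{\left(n + o\right) \left(o + \frac{1}{2 n}\right)}{2}$)
$z{\left(w,d \right)} = - 3 d$ ($z{\left(w,d \right)} = d \left(-3\right) = - 3 d$)
$W{\left(F \right)} = \frac{\sqrt{2} \sqrt{F}}{2}$ ($W{\left(F \right)} = \frac{F}{\sqrt{2 F}} = \frac{F}{\sqrt{2} \sqrt{F}} = F \frac{\sqrt{2}}{2 \sqrt{F}} = \frac{\sqrt{2} \sqrt{F}}{2}$)
$\frac{1}{W{\left(z{\left(A{\left(-5,3 \right)},-1 \right)} \right)}} = \frac{1}{\frac{1}{2} \sqrt{2} \sqrt{\left(-3\right) \left(-1\right)}} = \frac{1}{\frac{1}{2} \sqrt{2} \sqrt{3}} = \frac{1}{\frac{1}{2} \sqrt{6}} = \frac{\sqrt{6}}{3}$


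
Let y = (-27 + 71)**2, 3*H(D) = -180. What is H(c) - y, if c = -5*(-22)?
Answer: -1996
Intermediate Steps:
c = 110
H(D) = -60 (H(D) = (1/3)*(-180) = -60)
y = 1936 (y = 44**2 = 1936)
H(c) - y = -60 - 1*1936 = -60 - 1936 = -1996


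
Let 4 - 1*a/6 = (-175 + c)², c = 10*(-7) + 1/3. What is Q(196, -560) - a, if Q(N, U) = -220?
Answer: 1076780/3 ≈ 3.5893e+5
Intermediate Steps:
c = -209/3 (c = -70 + ⅓ = -209/3 ≈ -69.667)
a = -1077440/3 (a = 24 - 6*(-175 - 209/3)² = 24 - 6*(-734/3)² = 24 - 6*538756/9 = 24 - 1077512/3 = -1077440/3 ≈ -3.5915e+5)
Q(196, -560) - a = -220 - 1*(-1077440/3) = -220 + 1077440/3 = 1076780/3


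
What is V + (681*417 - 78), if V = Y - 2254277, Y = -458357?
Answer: -2428735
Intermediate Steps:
V = -2712634 (V = -458357 - 2254277 = -2712634)
V + (681*417 - 78) = -2712634 + (681*417 - 78) = -2712634 + (283977 - 78) = -2712634 + 283899 = -2428735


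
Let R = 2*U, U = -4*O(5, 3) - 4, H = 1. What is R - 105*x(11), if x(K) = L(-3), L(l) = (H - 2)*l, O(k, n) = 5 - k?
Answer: -323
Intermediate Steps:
U = -4 (U = -4*(5 - 1*5) - 4 = -4*(5 - 5) - 4 = -4*0 - 4 = 0 - 4 = -4)
L(l) = -l (L(l) = (1 - 2)*l = -l)
x(K) = 3 (x(K) = -1*(-3) = 3)
R = -8 (R = 2*(-4) = -8)
R - 105*x(11) = -8 - 105*3 = -8 - 315 = -323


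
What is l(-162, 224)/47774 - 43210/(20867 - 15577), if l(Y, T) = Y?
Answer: -103258576/12636223 ≈ -8.1716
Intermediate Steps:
l(-162, 224)/47774 - 43210/(20867 - 15577) = -162/47774 - 43210/(20867 - 15577) = -162*1/47774 - 43210/5290 = -81/23887 - 43210*1/5290 = -81/23887 - 4321/529 = -103258576/12636223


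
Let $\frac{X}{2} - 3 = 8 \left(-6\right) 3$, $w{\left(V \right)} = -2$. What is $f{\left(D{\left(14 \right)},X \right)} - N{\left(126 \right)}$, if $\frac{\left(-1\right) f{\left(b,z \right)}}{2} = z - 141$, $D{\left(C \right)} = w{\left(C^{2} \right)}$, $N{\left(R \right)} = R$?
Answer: $720$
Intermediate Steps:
$D{\left(C \right)} = -2$
$X = -282$ ($X = 6 + 2 \cdot 8 \left(-6\right) 3 = 6 + 2 \left(\left(-48\right) 3\right) = 6 + 2 \left(-144\right) = 6 - 288 = -282$)
$f{\left(b,z \right)} = 282 - 2 z$ ($f{\left(b,z \right)} = - 2 \left(z - 141\right) = - 2 \left(-141 + z\right) = 282 - 2 z$)
$f{\left(D{\left(14 \right)},X \right)} - N{\left(126 \right)} = \left(282 - -564\right) - 126 = \left(282 + 564\right) - 126 = 846 - 126 = 720$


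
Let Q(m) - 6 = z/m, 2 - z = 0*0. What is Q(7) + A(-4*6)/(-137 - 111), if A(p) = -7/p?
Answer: 261839/41664 ≈ 6.2845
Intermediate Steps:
z = 2 (z = 2 - 0*0 = 2 - 1*0 = 2 + 0 = 2)
Q(m) = 6 + 2/m
Q(7) + A(-4*6)/(-137 - 111) = (6 + 2/7) + (-7/((-4*6)))/(-137 - 111) = (6 + 2*(⅐)) + (-7/(-24))/(-248) = (6 + 2/7) - (-7)*(-1)/(248*24) = 44/7 - 1/248*7/24 = 44/7 - 7/5952 = 261839/41664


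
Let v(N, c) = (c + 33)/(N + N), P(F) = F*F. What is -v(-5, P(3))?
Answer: 21/5 ≈ 4.2000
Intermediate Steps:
P(F) = F²
v(N, c) = (33 + c)/(2*N) (v(N, c) = (33 + c)/((2*N)) = (33 + c)*(1/(2*N)) = (33 + c)/(2*N))
-v(-5, P(3)) = -(33 + 3²)/(2*(-5)) = -(-1)*(33 + 9)/(2*5) = -(-1)*42/(2*5) = -1*(-21/5) = 21/5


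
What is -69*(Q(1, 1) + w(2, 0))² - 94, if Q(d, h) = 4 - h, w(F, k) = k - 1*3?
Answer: -94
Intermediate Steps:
w(F, k) = -3 + k (w(F, k) = k - 3 = -3 + k)
-69*(Q(1, 1) + w(2, 0))² - 94 = -69*((4 - 1*1) + (-3 + 0))² - 94 = -69*((4 - 1) - 3)² - 94 = -69*(3 - 3)² - 94 = -69*0² - 94 = -69*0 - 94 = 0 - 94 = -94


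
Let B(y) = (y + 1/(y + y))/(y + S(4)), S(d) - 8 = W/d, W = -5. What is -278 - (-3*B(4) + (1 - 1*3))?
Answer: -23637/86 ≈ -274.85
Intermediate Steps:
S(d) = 8 - 5/d
B(y) = (y + 1/(2*y))/(27/4 + y) (B(y) = (y + 1/(y + y))/(y + (8 - 5/4)) = (y + 1/(2*y))/(y + (8 - 5*¼)) = (y + 1/(2*y))/(y + (8 - 5/4)) = (y + 1/(2*y))/(y + 27/4) = (y + 1/(2*y))/(27/4 + y))
-278 - (-3*B(4) + (1 - 1*3)) = -278 - (-6*(1 + 2*4²)/(4*(27 + 4*4)) + (1 - 1*3)) = -278 - (-6*(1 + 2*16)/(4*(27 + 16)) + (1 - 3)) = -278 - (-6*(1 + 32)/(4*43) - 2) = -278 - (-6*33/(4*43) - 2) = -278 - (-3*33/86 - 2) = -278 - (-99/86 - 2) = -278 - 1*(-271/86) = -278 + 271/86 = -23637/86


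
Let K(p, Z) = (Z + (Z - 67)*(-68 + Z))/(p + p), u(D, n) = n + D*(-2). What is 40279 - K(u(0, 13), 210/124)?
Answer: 4008992427/99944 ≈ 40112.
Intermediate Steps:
u(D, n) = n - 2*D
K(p, Z) = (Z + (-68 + Z)*(-67 + Z))/(2*p) (K(p, Z) = (Z + (-67 + Z)*(-68 + Z))/((2*p)) = (Z + (-68 + Z)*(-67 + Z))*(1/(2*p)) = (Z + (-68 + Z)*(-67 + Z))/(2*p))
40279 - K(u(0, 13), 210/124) = 40279 - (4556 + (210/124)² - 28140/124)/(2*(13 - 2*0)) = 40279 - (4556 + (210*(1/124))² - 28140/124)/(2*(13 + 0)) = 40279 - (4556 + (105/62)² - 134*105/62)/(2*13) = 40279 - (4556 + 11025/3844 - 7035/31)/(2*13) = 40279 - 16651949/(2*13*3844) = 40279 - 1*16651949/99944 = 40279 - 16651949/99944 = 4008992427/99944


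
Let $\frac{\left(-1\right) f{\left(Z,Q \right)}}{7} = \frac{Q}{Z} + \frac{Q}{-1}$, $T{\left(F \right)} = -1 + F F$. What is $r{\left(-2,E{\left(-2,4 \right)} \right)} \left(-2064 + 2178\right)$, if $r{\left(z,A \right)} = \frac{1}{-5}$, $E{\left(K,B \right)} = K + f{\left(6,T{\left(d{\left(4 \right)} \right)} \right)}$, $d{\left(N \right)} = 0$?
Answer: $- \frac{114}{5} \approx -22.8$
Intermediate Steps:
$T{\left(F \right)} = -1 + F^{2}$
$f{\left(Z,Q \right)} = 7 Q - \frac{7 Q}{Z}$ ($f{\left(Z,Q \right)} = - 7 \left(\frac{Q}{Z} + \frac{Q}{-1}\right) = - 7 \left(\frac{Q}{Z} + Q \left(-1\right)\right) = - 7 \left(\frac{Q}{Z} - Q\right) = - 7 \left(- Q + \frac{Q}{Z}\right) = 7 Q - \frac{7 Q}{Z}$)
$E{\left(K,B \right)} = - \frac{35}{6} + K$ ($E{\left(K,B \right)} = K + \frac{7 \left(-1 + 0^{2}\right) \left(-1 + 6\right)}{6} = K + 7 \left(-1 + 0\right) \frac{1}{6} \cdot 5 = K + 7 \left(-1\right) \frac{1}{6} \cdot 5 = K - \frac{35}{6} = - \frac{35}{6} + K$)
$r{\left(z,A \right)} = - \frac{1}{5}$
$r{\left(-2,E{\left(-2,4 \right)} \right)} \left(-2064 + 2178\right) = - \frac{-2064 + 2178}{5} = \left(- \frac{1}{5}\right) 114 = - \frac{114}{5}$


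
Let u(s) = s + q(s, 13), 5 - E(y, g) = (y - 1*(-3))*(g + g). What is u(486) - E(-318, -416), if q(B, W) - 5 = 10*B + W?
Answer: 267439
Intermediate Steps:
q(B, W) = 5 + W + 10*B (q(B, W) = 5 + (10*B + W) = 5 + (W + 10*B) = 5 + W + 10*B)
E(y, g) = 5 - 2*g*(3 + y) (E(y, g) = 5 - (y - 1*(-3))*(g + g) = 5 - (y + 3)*2*g = 5 - (3 + y)*2*g = 5 - 2*g*(3 + y))
u(s) = 18 + 11*s (u(s) = s + (5 + 13 + 10*s) = s + (18 + 10*s) = 18 + 11*s)
u(486) - E(-318, -416) = (18 + 11*486) - (5 - 6*(-416) - 2*(-416)*(-318)) = (18 + 5346) - (5 + 2496 - 264576) = 5364 - 1*(-262075) = 5364 + 262075 = 267439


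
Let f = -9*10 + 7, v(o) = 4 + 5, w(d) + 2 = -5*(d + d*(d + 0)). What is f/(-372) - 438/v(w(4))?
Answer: -6007/124 ≈ -48.444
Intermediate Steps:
w(d) = -2 - 5*d - 5*d² (w(d) = -2 - 5*(d + d*(d + 0)) = -2 - 5*(d + d*d) = -2 - 5*(d + d²) = -2 + (-5*d - 5*d²) = -2 - 5*d - 5*d²)
v(o) = 9
f = -83 (f = -90 + 7 = -83)
f/(-372) - 438/v(w(4)) = -83/(-372) - 438/9 = -83*(-1/372) - 438*⅑ = 83/372 - 146/3 = -6007/124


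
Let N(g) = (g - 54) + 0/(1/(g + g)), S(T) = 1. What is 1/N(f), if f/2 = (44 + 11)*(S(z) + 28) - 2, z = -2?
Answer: 1/3132 ≈ 0.00031928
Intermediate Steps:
f = 3186 (f = 2*((44 + 11)*(1 + 28) - 2) = 2*(55*29 - 2) = 2*(1595 - 2) = 2*1593 = 3186)
N(g) = -54 + g (N(g) = (-54 + g) + 0/(1/(2*g)) = (-54 + g) + 0/((1/(2*g))) = (-54 + g) + 0*(2*g) = (-54 + g) + 0 = -54 + g)
1/N(f) = 1/(-54 + 3186) = 1/3132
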